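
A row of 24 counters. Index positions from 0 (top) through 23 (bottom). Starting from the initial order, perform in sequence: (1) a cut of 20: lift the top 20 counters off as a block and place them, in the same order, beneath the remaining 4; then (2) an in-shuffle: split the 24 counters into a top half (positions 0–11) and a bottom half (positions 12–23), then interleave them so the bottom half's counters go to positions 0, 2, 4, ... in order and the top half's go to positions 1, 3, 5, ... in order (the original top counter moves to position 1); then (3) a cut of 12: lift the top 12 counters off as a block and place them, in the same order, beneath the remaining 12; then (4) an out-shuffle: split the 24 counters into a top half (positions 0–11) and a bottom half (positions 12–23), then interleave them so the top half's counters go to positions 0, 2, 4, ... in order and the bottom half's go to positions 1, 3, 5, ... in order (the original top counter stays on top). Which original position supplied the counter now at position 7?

Undo the operations in reverse order, starting from position 7:
  undo op 4 (out-shuffle, from bottom half): 7 ← 15
  undo op 3 (cut 12): 15 ← 3
  undo op 2 (in-shuffle, from top half): 3 ← 1
  undo op 1 (cut 20): 1 ← 21
So the counter at position 7 came from original position 21.

21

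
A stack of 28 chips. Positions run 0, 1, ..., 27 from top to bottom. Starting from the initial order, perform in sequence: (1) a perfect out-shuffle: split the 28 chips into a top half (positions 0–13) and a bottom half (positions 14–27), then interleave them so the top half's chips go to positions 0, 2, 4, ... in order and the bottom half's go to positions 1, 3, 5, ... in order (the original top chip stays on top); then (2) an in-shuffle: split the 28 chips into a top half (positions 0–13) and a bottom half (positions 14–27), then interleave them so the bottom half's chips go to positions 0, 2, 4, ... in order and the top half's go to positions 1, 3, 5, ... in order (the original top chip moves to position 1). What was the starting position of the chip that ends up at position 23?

19

Undo the operations in reverse order, starting from position 23:
  undo op 2 (in-shuffle, from top half): 23 ← 11
  undo op 1 (out-shuffle, from bottom half): 11 ← 19
So the chip at position 23 came from original position 19.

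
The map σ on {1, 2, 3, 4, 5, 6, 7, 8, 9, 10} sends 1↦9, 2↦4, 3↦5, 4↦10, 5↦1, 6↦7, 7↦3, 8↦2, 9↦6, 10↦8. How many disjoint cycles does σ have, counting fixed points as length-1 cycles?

2

Cycle decomposition: (1 9 6 7 3 5) (2 4 10 8).
2 cycles.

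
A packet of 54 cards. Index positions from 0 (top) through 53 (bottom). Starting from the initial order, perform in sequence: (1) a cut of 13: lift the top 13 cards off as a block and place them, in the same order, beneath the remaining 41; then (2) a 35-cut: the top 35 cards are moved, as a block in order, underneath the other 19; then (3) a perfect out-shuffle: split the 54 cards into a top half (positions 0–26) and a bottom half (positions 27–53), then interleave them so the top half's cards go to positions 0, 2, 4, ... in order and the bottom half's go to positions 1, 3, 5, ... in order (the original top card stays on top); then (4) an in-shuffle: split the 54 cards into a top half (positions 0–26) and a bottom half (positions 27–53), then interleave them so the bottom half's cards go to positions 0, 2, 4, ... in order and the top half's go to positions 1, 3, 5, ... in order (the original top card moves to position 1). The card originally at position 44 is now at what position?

40

Track the card from position 44 forward through each operation:
  after op 1 (cut 13): 44 → 31
  after op 2 (cut 35): 31 → 50
  after op 3 (out-shuffle): 50 → 47
  after op 4 (in-shuffle): 47 → 40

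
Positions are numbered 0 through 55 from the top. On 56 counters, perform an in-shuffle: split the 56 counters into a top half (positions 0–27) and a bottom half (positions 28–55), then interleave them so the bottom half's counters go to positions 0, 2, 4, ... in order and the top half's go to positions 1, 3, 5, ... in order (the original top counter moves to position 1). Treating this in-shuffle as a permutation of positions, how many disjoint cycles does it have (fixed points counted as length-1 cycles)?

Trace each unvisited position around until it returns:
(0 1 3 7 15 31 ... len 18) (2 5 11 23 47 38 ... len 18) (4 9 19 39 22 45 ... len 18) (18 37)
4 cycles in total.

4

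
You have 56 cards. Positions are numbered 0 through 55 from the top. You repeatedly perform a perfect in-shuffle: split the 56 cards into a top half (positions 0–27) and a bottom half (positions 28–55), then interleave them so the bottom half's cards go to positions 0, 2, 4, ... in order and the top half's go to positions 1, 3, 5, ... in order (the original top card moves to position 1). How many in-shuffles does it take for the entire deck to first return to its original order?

18

The in-shuffle permutes the 56 positions with cycle lengths [2, 18, 18, 18].
Every card is home exactly when every cycle has completed a whole number of laps, i.e. after lcm(2, 18) = 18 in-shuffles.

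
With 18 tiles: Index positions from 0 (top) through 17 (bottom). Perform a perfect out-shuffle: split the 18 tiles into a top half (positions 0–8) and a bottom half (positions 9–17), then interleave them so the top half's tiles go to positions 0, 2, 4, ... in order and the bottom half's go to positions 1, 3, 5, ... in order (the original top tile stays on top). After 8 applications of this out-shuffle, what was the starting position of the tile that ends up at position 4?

Work backwards from position 4, undoing one out-shuffle at a time:
4 ← 2 ← 1 ← 9 ← 13 ← 15 ← 16 ← 8 ← 4
So the tile now at position 4 started at position 4.

4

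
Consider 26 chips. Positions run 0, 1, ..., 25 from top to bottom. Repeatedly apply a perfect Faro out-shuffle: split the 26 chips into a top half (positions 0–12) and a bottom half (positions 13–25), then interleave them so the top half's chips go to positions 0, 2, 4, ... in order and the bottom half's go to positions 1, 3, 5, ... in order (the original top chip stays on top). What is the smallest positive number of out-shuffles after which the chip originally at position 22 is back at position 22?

Follow position 22 under repeated out-shuffles:
22 → 19 → 13 → 1 → 2 → 4 → 8 → 16 → 7 → 14 → 3 → 6 → 12 → 24 → 23 → 21 → 17 → 9 → 18 → 11 → 22
It first returns after 20 out-shuffles.

20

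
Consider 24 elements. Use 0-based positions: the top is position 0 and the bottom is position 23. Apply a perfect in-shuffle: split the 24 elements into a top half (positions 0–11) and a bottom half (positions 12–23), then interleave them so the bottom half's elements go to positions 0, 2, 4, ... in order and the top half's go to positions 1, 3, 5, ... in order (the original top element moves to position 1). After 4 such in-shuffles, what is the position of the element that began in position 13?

23

Track the element's position through each in-shuffle:
13 → 2 → 5 → 11 → 23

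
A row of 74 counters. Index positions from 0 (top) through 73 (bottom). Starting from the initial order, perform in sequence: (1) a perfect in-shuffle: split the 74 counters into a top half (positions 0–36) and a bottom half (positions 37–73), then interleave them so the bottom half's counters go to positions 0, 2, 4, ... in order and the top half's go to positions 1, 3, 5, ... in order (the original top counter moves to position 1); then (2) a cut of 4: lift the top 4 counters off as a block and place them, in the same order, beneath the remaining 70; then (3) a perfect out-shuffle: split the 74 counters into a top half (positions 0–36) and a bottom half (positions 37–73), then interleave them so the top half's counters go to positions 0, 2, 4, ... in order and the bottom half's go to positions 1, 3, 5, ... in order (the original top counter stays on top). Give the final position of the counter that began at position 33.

53

Track the counter from position 33 forward through each operation:
  after op 1 (in-shuffle): 33 → 67
  after op 2 (cut 4): 67 → 63
  after op 3 (out-shuffle): 63 → 53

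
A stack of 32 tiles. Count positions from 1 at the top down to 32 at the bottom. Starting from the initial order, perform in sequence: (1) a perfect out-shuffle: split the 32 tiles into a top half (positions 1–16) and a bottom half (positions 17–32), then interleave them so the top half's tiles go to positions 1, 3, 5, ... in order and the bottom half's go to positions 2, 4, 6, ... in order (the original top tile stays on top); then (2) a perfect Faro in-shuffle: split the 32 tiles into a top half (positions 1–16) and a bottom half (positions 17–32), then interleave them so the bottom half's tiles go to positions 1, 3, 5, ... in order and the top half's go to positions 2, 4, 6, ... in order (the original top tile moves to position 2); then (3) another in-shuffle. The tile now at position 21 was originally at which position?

Undo the operations in reverse order, starting from position 21:
  undo op 3 (in-shuffle, from bottom half): 21 ← 27
  undo op 2 (in-shuffle, from bottom half): 27 ← 30
  undo op 1 (out-shuffle, from bottom half): 30 ← 31
So the tile at position 21 came from original position 31.

31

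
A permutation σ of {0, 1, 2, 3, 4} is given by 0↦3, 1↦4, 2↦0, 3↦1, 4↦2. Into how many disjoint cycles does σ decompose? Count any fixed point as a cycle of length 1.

1

Cycle decomposition: (0 3 1 4 2).
1 cycle.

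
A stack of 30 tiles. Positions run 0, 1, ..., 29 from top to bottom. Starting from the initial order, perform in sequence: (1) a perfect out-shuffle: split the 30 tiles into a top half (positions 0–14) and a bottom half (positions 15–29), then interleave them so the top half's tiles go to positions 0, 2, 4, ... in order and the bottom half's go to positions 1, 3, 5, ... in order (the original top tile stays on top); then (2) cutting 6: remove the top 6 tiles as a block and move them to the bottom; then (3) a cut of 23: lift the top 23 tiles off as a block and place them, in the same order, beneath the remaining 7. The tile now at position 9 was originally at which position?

Undo the operations in reverse order, starting from position 9:
  undo op 3 (cut 23): 9 ← 2
  undo op 2 (cut 6): 2 ← 8
  undo op 1 (out-shuffle, from top half): 8 ← 4
So the tile at position 9 came from original position 4.

4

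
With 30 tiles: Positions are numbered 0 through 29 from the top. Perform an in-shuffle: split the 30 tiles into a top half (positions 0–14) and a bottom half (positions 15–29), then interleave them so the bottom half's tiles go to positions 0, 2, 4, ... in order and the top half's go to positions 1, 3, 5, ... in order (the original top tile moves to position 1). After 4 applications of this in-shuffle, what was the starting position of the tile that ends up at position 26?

Work backwards from position 26, undoing one in-shuffle at a time:
26 ← 28 ← 29 ← 14 ← 22
So the tile now at position 26 started at position 22.

22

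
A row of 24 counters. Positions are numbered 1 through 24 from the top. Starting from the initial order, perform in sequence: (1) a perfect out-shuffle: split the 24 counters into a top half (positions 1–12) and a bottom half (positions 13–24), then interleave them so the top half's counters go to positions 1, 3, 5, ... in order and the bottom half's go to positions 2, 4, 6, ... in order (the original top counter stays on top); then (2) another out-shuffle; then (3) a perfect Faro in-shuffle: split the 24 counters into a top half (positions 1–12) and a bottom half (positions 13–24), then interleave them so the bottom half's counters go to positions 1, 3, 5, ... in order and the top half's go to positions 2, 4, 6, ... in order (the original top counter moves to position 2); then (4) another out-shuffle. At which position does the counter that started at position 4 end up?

1

Track the counter from position 4 forward through each operation:
  after op 1 (out-shuffle): 4 → 7
  after op 2 (out-shuffle): 7 → 13
  after op 3 (in-shuffle): 13 → 1
  after op 4 (out-shuffle): 1 → 1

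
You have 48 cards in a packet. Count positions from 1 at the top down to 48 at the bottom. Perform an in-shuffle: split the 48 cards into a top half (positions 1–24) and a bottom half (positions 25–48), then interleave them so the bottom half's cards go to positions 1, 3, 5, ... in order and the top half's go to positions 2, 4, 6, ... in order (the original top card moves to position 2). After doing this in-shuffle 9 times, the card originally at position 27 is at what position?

6

Track the card's position through each in-shuffle:
27 → 5 → 10 → 20 → 40 → 31 → 13 → 26 → 3 → 6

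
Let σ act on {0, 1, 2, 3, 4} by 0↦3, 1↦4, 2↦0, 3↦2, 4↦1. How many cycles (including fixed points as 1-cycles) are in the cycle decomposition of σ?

Cycle decomposition: (0 3 2) (1 4).
2 cycles.

2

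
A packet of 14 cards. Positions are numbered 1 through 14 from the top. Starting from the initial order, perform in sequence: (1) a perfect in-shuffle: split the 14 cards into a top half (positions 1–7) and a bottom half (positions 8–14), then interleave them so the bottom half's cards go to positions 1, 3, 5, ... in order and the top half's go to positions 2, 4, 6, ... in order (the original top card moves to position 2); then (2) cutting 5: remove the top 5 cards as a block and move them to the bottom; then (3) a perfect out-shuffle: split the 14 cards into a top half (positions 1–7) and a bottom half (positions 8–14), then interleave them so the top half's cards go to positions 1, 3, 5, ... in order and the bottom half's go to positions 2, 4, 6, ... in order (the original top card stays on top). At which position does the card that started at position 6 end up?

Track the card from position 6 forward through each operation:
  after op 1 (in-shuffle): 6 → 12
  after op 2 (cut 5): 12 → 7
  after op 3 (out-shuffle): 7 → 13

13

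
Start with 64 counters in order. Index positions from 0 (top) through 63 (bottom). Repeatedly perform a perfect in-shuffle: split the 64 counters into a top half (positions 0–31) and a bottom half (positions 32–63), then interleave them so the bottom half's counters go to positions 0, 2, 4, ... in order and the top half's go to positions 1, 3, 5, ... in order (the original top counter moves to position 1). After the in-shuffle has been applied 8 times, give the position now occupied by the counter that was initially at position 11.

16

Track the counter's position through each in-shuffle:
11 → 23 → 47 → 30 → 61 → 58 → 52 → 40 → 16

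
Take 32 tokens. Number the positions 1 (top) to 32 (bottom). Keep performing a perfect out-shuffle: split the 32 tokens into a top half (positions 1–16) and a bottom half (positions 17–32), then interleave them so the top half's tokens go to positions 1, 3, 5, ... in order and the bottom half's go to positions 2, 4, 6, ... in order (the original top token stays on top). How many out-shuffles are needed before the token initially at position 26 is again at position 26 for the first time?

5

Follow position 26 under repeated out-shuffles:
26 → 20 → 8 → 15 → 29 → 26
It first returns after 5 out-shuffles.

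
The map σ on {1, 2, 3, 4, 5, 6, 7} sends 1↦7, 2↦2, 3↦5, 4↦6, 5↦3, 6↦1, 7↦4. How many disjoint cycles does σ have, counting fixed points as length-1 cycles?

Cycle decomposition: (1 7 4 6) (2) (3 5).
3 cycles.

3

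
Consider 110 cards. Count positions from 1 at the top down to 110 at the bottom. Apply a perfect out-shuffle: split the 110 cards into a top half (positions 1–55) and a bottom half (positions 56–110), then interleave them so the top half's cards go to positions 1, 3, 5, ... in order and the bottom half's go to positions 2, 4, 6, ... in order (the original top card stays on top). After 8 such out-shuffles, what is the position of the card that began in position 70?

Track the card's position through each out-shuffle:
70 → 30 → 59 → 8 → 15 → 29 → 57 → 4 → 7

7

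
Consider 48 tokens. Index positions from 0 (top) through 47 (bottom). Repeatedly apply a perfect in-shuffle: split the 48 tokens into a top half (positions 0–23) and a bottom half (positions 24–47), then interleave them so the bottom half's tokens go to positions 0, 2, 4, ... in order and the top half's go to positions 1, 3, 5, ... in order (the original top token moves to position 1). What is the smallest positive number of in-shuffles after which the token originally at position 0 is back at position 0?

21

Follow position 0 under repeated in-shuffles:
0 → 1 → 3 → 7 → 15 → 31 → 14 → 29 → ... → 0 (length 21)
It first returns after 21 in-shuffles.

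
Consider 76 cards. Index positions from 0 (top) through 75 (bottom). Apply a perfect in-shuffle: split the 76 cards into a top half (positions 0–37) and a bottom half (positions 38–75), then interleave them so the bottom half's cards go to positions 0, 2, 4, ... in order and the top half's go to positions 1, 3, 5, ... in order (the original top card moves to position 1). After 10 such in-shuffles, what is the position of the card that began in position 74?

30

Track the card's position through each in-shuffle:
74 → 72 → 68 → 60 → 44 → 12 → 25 → 51 → 26 → 53 → 30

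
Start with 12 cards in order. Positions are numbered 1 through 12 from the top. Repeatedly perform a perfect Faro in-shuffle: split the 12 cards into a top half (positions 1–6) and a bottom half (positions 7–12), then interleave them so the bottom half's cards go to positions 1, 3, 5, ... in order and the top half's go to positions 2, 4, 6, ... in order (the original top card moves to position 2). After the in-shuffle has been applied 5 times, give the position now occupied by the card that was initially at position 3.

Track the card's position through each in-shuffle:
3 → 6 → 12 → 11 → 9 → 5

5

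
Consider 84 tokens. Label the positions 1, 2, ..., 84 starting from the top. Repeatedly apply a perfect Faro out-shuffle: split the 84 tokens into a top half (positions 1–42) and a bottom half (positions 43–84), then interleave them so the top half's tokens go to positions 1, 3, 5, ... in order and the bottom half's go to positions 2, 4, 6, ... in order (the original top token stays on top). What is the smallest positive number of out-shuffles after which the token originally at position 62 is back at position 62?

82

Follow position 62 under repeated out-shuffles:
62 → 40 → 79 → 74 → 64 → 44 → 4 → 7 → ... → 62 (length 82)
It first returns after 82 out-shuffles.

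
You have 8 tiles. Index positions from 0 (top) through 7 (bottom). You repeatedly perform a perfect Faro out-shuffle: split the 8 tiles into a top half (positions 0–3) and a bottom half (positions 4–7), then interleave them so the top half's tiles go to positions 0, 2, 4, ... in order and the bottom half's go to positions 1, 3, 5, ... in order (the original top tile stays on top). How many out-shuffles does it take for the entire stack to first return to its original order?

The out-shuffle permutes the 8 positions with cycle lengths [1, 1, 3, 3].
Every tile is home exactly when every cycle has completed a whole number of laps, i.e. after lcm(1, 3) = 3 out-shuffles.

3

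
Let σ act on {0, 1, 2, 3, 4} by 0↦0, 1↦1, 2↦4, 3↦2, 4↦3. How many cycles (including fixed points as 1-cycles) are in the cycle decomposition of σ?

3

Cycle decomposition: (0) (1) (2 4 3).
3 cycles.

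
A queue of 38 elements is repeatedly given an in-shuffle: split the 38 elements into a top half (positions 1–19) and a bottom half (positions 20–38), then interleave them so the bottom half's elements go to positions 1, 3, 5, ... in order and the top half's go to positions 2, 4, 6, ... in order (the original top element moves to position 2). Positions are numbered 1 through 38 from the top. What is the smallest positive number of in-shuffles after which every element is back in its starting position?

12

The in-shuffle permutes the 38 positions with cycle lengths [2, 12, 12, 12].
Every element is home exactly when every cycle has completed a whole number of laps, i.e. after lcm(2, 12) = 12 in-shuffles.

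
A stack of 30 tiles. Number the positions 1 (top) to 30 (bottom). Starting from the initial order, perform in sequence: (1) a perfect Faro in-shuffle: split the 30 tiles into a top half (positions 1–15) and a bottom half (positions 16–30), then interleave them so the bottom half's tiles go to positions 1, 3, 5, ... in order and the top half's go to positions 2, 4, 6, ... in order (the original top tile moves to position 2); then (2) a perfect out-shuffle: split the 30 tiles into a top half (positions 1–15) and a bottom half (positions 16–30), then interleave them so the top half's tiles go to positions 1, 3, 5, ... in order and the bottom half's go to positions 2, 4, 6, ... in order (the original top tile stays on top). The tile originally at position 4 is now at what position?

15

Track the tile from position 4 forward through each operation:
  after op 1 (in-shuffle): 4 → 8
  after op 2 (out-shuffle): 8 → 15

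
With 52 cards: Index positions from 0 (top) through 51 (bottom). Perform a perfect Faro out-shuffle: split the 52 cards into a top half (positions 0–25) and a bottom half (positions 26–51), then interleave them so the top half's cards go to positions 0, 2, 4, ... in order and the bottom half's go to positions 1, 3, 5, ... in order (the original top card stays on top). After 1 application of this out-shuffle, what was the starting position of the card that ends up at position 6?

3

Work backwards from position 6, undoing one out-shuffle at a time:
6 ← 3
So the card now at position 6 started at position 3.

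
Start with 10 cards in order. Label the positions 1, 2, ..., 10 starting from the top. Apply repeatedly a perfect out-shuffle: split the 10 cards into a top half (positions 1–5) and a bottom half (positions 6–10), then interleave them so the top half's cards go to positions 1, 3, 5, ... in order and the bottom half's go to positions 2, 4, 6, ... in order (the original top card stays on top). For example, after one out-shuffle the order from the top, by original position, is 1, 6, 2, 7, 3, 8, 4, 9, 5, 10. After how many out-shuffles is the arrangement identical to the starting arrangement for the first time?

The out-shuffle permutes the 10 positions with cycle lengths [1, 1, 2, 6].
Every card is home exactly when every cycle has completed a whole number of laps, i.e. after lcm(1, 2, 6) = 6 out-shuffles.

6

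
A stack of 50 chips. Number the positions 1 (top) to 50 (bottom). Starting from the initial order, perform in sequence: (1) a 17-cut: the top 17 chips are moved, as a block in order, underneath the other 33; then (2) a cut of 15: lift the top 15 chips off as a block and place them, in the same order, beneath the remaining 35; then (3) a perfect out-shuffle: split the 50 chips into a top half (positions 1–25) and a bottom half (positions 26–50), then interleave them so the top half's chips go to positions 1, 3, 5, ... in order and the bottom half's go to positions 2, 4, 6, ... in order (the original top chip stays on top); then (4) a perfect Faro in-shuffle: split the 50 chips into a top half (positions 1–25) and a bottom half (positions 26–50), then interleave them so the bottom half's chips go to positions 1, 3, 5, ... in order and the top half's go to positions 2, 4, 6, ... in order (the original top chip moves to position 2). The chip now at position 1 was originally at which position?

20

Undo the operations in reverse order, starting from position 1:
  undo op 4 (in-shuffle, from bottom half): 1 ← 26
  undo op 3 (out-shuffle, from bottom half): 26 ← 38
  undo op 2 (cut 15): 38 ← 3
  undo op 1 (cut 17): 3 ← 20
So the chip at position 1 came from original position 20.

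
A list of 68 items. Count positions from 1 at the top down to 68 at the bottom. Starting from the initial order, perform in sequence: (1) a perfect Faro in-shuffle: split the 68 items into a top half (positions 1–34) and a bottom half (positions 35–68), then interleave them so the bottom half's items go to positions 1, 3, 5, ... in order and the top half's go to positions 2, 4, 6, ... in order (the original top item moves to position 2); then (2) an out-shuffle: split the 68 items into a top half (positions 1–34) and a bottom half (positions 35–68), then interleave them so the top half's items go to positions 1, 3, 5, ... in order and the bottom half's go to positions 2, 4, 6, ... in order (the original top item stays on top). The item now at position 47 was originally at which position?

Undo the operations in reverse order, starting from position 47:
  undo op 2 (out-shuffle, from top half): 47 ← 24
  undo op 1 (in-shuffle, from top half): 24 ← 12
So the item at position 47 came from original position 12.

12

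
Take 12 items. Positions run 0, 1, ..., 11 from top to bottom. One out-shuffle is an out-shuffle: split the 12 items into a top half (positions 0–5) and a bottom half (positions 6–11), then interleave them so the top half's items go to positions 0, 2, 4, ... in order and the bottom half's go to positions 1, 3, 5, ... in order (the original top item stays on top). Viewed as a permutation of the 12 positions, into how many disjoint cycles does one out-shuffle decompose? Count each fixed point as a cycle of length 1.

Trace each unvisited position around until it returns:
(0) (1 2 4 8 5 10 9 7 3 6) (11)
3 cycles in total.

3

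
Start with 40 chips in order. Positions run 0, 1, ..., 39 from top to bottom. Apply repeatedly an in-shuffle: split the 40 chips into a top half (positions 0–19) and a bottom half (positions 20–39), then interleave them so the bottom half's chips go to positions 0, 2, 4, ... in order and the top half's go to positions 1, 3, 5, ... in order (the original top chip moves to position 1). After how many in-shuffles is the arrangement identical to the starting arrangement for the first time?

20

The in-shuffle permutes the 40 positions with cycle lengths [20, 20].
Every chip is home exactly when every cycle has completed a whole number of laps, i.e. after lcm(20) = 20 in-shuffles.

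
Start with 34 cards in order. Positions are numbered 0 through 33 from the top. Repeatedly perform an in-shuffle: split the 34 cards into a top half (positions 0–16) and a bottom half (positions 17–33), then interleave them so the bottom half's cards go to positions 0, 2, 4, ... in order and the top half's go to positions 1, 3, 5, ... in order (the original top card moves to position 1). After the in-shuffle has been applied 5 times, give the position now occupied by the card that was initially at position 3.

22

Track the card's position through each in-shuffle:
3 → 7 → 15 → 31 → 28 → 22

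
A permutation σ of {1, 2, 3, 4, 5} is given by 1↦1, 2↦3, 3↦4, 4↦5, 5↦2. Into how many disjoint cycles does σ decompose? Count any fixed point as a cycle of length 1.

Cycle decomposition: (1) (2 3 4 5).
2 cycles.

2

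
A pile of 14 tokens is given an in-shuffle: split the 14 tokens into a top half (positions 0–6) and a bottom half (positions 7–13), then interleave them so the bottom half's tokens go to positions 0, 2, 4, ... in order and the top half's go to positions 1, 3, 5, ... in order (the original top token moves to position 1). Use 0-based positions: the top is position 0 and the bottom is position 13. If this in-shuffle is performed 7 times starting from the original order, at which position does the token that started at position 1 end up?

0

Track the token's position through each in-shuffle:
1 → 3 → 7 → 0 → 1 → 3 → 7 → 0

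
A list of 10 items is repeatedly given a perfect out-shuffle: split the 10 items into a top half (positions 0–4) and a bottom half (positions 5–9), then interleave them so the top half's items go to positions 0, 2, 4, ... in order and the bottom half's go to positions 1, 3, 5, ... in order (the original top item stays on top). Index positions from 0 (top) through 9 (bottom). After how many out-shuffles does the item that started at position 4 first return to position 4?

6

Follow position 4 under repeated out-shuffles:
4 → 8 → 7 → 5 → 1 → 2 → 4
It first returns after 6 out-shuffles.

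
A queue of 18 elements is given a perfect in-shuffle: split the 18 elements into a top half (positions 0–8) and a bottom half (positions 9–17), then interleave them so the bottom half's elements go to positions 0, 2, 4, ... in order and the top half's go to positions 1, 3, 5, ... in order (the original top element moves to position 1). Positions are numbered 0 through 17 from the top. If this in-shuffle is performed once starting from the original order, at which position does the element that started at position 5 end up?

Track the element's position through each in-shuffle:
5 → 11

11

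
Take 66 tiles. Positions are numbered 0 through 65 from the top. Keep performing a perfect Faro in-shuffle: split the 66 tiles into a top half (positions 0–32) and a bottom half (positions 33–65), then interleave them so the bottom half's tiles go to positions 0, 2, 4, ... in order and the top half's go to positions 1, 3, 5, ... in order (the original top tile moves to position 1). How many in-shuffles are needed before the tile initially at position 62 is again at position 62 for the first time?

Follow position 62 under repeated in-shuffles:
62 → 58 → 50 → 34 → 2 → 5 → 11 → 23 → ... → 62 (length 66)
It first returns after 66 in-shuffles.

66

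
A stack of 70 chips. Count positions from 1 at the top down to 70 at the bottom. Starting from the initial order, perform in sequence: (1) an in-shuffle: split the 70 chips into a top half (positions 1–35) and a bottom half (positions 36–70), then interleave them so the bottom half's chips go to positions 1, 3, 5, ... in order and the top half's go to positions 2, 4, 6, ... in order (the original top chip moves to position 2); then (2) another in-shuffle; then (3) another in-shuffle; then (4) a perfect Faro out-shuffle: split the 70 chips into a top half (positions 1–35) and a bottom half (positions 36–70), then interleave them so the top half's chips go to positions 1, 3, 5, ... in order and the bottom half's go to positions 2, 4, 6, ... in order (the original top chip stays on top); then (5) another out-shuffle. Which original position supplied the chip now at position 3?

40

Undo the operations in reverse order, starting from position 3:
  undo op 5 (out-shuffle, from top half): 3 ← 2
  undo op 4 (out-shuffle, from bottom half): 2 ← 36
  undo op 3 (in-shuffle, from top half): 36 ← 18
  undo op 2 (in-shuffle, from top half): 18 ← 9
  undo op 1 (in-shuffle, from bottom half): 9 ← 40
So the chip at position 3 came from original position 40.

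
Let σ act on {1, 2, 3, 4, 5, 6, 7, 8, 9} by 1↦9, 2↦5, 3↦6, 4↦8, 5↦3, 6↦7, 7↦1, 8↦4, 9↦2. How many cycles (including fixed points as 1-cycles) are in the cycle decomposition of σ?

2

Cycle decomposition: (1 9 2 5 3 6 7) (4 8).
2 cycles.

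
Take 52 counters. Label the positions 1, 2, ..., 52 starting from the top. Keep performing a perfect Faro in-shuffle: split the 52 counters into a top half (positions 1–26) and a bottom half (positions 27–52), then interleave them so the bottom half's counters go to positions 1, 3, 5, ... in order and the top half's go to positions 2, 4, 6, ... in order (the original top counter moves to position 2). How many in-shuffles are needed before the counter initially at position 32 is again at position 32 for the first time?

52

Follow position 32 under repeated in-shuffles:
32 → 11 → 22 → 44 → 35 → 17 → 34 → 15 → ... → 32 (length 52)
It first returns after 52 in-shuffles.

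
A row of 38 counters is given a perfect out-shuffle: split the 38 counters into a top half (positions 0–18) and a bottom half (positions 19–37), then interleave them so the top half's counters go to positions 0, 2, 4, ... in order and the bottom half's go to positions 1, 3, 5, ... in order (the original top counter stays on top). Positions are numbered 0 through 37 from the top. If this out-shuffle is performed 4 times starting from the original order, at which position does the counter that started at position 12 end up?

Track the counter's position through each out-shuffle:
12 → 24 → 11 → 22 → 7

7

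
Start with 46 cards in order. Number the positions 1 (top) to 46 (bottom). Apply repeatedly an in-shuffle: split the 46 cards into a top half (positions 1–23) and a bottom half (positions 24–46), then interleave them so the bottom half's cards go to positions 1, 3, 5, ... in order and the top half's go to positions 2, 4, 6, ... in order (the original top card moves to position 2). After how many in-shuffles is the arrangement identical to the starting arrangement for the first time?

23

The in-shuffle permutes the 46 positions with cycle lengths [23, 23].
Every card is home exactly when every cycle has completed a whole number of laps, i.e. after lcm(23) = 23 in-shuffles.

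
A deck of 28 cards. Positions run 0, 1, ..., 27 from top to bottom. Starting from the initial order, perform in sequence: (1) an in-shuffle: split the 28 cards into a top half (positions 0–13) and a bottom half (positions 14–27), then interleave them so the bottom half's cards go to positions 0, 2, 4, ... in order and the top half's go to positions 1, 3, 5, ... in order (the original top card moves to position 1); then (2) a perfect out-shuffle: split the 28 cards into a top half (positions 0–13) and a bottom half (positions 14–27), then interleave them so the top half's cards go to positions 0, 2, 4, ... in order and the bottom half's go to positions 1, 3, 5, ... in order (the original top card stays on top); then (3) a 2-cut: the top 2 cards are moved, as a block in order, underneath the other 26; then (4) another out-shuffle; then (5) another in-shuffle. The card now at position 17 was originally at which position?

1

Undo the operations in reverse order, starting from position 17:
  undo op 5 (in-shuffle, from top half): 17 ← 8
  undo op 4 (out-shuffle, from top half): 8 ← 4
  undo op 3 (cut 2): 4 ← 6
  undo op 2 (out-shuffle, from top half): 6 ← 3
  undo op 1 (in-shuffle, from top half): 3 ← 1
So the card at position 17 came from original position 1.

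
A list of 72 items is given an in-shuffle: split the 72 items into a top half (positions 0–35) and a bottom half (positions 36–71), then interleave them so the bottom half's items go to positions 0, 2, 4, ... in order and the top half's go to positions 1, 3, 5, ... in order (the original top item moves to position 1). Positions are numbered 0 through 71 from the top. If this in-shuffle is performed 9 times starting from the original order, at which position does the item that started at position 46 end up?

Track the item's position through each in-shuffle:
46 → 20 → 41 → 10 → 21 → 43 → 14 → 29 → 59 → 46

46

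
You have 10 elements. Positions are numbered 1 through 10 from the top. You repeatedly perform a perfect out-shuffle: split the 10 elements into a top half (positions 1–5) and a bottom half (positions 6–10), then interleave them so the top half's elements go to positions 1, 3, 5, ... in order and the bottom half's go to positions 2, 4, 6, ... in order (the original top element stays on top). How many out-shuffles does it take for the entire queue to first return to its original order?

6

The out-shuffle permutes the 10 positions with cycle lengths [1, 1, 2, 6].
Every element is home exactly when every cycle has completed a whole number of laps, i.e. after lcm(1, 2, 6) = 6 out-shuffles.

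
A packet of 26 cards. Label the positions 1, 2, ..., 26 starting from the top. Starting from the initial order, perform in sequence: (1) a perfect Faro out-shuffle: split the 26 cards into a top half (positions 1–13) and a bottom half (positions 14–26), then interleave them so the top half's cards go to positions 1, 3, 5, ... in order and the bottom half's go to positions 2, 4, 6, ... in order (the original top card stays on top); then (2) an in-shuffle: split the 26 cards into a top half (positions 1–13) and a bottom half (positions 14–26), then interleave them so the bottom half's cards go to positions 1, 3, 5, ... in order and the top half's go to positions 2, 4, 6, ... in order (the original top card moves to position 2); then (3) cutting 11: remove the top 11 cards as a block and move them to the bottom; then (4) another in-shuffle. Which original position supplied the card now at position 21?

Undo the operations in reverse order, starting from position 21:
  undo op 4 (in-shuffle, from bottom half): 21 ← 24
  undo op 3 (cut 11): 24 ← 9
  undo op 2 (in-shuffle, from bottom half): 9 ← 18
  undo op 1 (out-shuffle, from bottom half): 18 ← 22
So the card at position 21 came from original position 22.

22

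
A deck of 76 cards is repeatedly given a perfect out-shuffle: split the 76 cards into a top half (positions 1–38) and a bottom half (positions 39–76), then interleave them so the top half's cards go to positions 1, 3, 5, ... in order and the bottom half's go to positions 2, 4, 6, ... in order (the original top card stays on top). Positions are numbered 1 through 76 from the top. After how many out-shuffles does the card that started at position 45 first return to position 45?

Follow position 45 under repeated out-shuffles:
45 → 14 → 27 → 53 → 30 → 59 → 42 → 8 → 15 → 29 → 57 → 38 → 75 → 74 → 72 → 68 → 60 → 44 → 12 → 23 → 45
It first returns after 20 out-shuffles.

20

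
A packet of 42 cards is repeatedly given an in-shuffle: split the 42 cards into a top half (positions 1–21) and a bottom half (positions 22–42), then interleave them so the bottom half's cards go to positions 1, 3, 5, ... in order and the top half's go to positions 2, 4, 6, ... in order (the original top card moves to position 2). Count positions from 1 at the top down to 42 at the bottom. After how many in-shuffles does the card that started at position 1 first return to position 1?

14

Follow position 1 under repeated in-shuffles:
1 → 2 → 4 → 8 → 16 → 32 → 21 → 42 → 41 → 39 → 35 → 27 → 11 → 22 → 1
It first returns after 14 in-shuffles.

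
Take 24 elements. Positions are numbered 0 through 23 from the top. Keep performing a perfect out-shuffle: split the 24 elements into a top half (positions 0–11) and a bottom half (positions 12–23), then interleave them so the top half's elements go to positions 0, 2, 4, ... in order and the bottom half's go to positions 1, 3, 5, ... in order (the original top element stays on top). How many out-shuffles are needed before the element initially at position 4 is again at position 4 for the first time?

11

Follow position 4 under repeated out-shuffles:
4 → 8 → 16 → 9 → 18 → 13 → 3 → 6 → 12 → 1 → 2 → 4
It first returns after 11 out-shuffles.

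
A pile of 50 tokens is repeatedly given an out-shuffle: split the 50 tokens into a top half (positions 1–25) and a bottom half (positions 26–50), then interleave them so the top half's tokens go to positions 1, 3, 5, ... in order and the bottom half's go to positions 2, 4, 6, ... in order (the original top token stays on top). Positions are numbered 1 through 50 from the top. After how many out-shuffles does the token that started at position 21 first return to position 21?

Follow position 21 under repeated out-shuffles:
21 → 41 → 32 → 14 → 27 → 4 → 7 → 13 → ... → 21 (length 21)
It first returns after 21 out-shuffles.

21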